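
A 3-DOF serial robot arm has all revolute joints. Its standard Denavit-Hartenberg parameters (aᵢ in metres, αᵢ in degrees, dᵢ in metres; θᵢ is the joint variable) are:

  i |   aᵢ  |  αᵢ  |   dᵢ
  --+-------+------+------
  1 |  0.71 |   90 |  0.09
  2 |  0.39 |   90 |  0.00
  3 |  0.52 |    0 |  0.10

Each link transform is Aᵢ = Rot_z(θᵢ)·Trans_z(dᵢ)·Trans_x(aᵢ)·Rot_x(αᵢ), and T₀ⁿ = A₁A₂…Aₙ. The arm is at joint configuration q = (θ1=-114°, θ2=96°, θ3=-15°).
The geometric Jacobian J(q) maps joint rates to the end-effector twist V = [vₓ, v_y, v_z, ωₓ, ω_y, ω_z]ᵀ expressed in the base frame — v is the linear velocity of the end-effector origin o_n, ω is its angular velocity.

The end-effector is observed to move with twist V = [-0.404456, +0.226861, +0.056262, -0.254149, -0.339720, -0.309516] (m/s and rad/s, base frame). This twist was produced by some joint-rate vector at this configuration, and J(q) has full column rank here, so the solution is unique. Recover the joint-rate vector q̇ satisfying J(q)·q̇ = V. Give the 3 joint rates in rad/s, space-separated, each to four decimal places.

o_n = [-0.1683, -0.7090, 0.9878]
J₁: ẑ×o_n = [0.7090, -0.1683, 0.0000], ω = ẑ
J2: z=[-0.9135, 0.4067, 0.0000] o=[-0.2888, -0.6486, 0.0900] → [0.3652, 0.8202, 0.0062, -0.9135, 0.4067, 0.0000]
J3: z=[-0.4045, -0.9085, 0.1045] o=[-0.2722, -0.6114, 0.4779] → [-0.4531, 0.2171, 0.1338, -0.4045, -0.9085, 0.1045]
q̇ = J⁺·V = [-0.3530, 0.0940, 0.4160]

-0.3530 0.0940 0.4160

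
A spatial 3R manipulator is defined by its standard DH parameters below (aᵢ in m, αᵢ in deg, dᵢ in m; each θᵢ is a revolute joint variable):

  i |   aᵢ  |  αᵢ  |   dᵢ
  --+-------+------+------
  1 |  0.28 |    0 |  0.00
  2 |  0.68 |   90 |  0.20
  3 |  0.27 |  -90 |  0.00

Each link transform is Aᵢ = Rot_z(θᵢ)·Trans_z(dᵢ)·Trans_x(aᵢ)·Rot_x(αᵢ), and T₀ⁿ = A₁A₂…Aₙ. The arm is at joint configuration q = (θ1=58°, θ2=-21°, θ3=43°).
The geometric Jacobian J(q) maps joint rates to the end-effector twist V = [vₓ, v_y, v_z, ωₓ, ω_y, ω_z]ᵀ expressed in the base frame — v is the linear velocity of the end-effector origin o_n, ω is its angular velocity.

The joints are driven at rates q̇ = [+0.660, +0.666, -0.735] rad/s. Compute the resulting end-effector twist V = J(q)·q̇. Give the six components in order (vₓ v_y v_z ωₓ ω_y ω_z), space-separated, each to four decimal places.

o_n = [0.8492, 0.7655, 0.3841]
J₁: ẑ×o_n = [-0.7655, 0.8492, 0.0000], ω = ẑ
J2: z=[0.0000, 0.0000, 1.0000] o=[0.1484, 0.2375, 0.0000] → [-0.5281, 0.7008, 0.0000, 0.0000, 0.0000, 1.0000]
J3: z=[0.6018, -0.7986, 0.0000] o=[0.6914, 0.6467, 0.2000] → [-0.1471, -0.1108, 0.1975, 0.6018, -0.7986, 0.0000]
V = J·q̇ = [-0.7489, 1.1086, -0.1451, -0.4423, 0.5870, 1.3260]

-0.7489 1.1086 -0.1451 -0.4423 0.5870 1.3260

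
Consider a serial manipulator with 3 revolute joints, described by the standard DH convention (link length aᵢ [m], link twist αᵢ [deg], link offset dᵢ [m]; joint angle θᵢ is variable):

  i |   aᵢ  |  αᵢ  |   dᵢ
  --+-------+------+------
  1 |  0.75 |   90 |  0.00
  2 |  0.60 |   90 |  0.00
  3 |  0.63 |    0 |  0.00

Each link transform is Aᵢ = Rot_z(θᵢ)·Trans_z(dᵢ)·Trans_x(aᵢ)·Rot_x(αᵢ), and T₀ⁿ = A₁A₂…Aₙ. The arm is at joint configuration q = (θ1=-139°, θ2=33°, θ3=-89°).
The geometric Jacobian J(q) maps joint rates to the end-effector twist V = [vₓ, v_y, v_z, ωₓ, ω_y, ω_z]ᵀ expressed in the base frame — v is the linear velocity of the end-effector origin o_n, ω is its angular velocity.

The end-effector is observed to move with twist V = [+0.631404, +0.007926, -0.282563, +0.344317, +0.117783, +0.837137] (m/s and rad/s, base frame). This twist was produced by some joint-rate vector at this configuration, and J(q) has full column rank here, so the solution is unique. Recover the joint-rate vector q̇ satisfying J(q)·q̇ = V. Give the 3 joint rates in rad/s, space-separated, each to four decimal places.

0.3180 -0.1370 -0.6190

o_n = [-0.5395, -1.3036, 0.3328]
J₁: ẑ×o_n = [1.3036, -0.5395, 0.0000], ω = ẑ
J2: z=[-0.6561, 0.7547, 0.0000] o=[-0.5660, -0.4920, 0.0000] → [0.2511, 0.2183, 0.5124, -0.6561, 0.7547, 0.0000]
J3: z=[-0.4110, -0.3573, -0.8387] o=[-0.9458, -0.8222, 0.3268] → [-0.4059, -0.3383, 0.3431, -0.4110, -0.3573, -0.8387]
q̇ = J⁺·V = [0.3180, -0.1370, -0.6190]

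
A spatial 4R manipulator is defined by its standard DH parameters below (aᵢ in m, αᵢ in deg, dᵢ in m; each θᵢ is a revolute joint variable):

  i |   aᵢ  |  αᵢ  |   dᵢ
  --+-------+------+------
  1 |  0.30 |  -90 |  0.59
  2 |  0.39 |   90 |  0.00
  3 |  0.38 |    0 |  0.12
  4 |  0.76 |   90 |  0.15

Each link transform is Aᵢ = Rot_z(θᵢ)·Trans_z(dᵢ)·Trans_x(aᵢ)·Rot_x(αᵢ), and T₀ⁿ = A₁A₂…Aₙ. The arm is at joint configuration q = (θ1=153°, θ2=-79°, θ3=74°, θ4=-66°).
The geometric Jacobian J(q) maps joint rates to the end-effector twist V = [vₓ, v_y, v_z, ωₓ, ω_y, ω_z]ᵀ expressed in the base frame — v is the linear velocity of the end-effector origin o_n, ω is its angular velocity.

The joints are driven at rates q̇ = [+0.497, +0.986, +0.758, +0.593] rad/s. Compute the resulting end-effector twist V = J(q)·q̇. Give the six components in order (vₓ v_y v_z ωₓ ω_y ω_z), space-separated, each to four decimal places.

-1.4002 -0.6691 -0.3854 0.7340 -1.4806 0.7548

o_n = [-0.4571, -0.2958, 1.8659]
J₁: ẑ×o_n = [0.2958, -0.4571, 0.0000], ω = ẑ
J2: z=[-0.4540, -0.8910, 0.0000] o=[-0.2673, 0.1362, 0.5900] → [-1.1369, 0.5793, 0.0270, -0.4540, -0.8910, 0.0000]
J3: z=[0.8746, -0.4456, 0.1908] o=[-0.3336, 0.1700, 0.9728] → [-0.3091, -0.8047, -0.4624, 0.8746, -0.4456, 0.1908]
J4: z=[0.8746, -0.4456, 0.1908] o=[-0.4123, -0.1999, 1.0985] → [-0.3237, -0.6797, -0.1038, 0.8746, -0.4456, 0.1908]
V = J·q̇ = [-1.4002, -0.6691, -0.3854, 0.7340, -1.4806, 0.7548]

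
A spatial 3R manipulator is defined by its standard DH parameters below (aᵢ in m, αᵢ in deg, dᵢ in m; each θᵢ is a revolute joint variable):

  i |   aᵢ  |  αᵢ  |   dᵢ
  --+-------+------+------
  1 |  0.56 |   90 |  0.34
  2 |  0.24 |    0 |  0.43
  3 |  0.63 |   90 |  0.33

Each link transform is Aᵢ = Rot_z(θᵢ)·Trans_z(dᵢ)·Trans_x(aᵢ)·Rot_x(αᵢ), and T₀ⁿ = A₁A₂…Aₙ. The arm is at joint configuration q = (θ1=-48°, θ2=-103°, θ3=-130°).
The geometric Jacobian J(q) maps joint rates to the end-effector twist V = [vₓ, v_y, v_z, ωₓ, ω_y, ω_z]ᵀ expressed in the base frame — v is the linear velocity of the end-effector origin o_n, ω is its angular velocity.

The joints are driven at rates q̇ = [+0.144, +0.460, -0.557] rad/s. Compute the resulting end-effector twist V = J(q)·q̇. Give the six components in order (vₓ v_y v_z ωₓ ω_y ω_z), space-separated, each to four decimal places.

o_n = [-0.4799, -0.6028, 0.6093]
J₁: ẑ×o_n = [0.6028, -0.4799, 0.0000], ω = ẑ
J2: z=[-0.7431, -0.6691, 0.0000] o=[0.3747, -0.4162, 0.3400] → [-0.1802, 0.2001, -0.4331, -0.7431, -0.6691, 0.0000]
J3: z=[-0.7431, -0.6691, 0.0000] o=[0.0190, -0.6638, 0.1062] → [-0.3367, 0.3739, -0.3791, -0.7431, -0.6691, 0.0000]
V = J·q̇ = [0.1914, -0.1853, 0.0119, 0.0721, 0.0649, 0.1440]

0.1914 -0.1853 0.0119 0.0721 0.0649 0.1440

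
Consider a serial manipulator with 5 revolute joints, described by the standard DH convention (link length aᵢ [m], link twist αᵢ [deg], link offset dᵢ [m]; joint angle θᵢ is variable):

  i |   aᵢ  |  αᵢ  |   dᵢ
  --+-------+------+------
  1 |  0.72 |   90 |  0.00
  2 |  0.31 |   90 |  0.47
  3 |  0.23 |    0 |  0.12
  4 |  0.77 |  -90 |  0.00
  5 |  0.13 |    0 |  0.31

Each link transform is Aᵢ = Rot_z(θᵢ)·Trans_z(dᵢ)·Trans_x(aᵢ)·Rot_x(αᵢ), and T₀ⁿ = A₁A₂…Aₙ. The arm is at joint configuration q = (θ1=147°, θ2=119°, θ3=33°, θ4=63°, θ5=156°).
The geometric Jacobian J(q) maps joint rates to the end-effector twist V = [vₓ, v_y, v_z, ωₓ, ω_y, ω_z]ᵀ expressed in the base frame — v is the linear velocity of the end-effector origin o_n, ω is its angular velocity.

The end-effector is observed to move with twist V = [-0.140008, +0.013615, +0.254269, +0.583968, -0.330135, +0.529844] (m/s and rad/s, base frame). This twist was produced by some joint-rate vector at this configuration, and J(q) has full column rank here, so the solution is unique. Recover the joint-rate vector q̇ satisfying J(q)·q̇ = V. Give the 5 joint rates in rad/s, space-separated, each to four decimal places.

0.2790 -0.0160 -0.3530 -0.1110 -0.5470

o_n = [0.0577, 1.4059, 0.1432]
J₁: ẑ×o_n = [-1.4059, 0.0577, 0.0000], ω = ẑ
J2: z=[0.5446, 0.8387, 0.0000] o=[-0.6038, 0.3921, 0.0000] → [0.1201, -0.0780, -0.0026, 0.5446, 0.8387, 0.0000]
J3: z=[-0.7335, 0.4764, 0.4848] o=[-0.2218, 0.7045, 0.2711] → [-0.4010, 0.0417, -0.6477, -0.7335, 0.4764, 0.4848]
J4: z=[-0.7335, 0.4764, 0.4848] o=[-0.1632, 0.8157, 0.4980] → [-0.4552, -0.1532, -0.5381, -0.7335, 0.4764, 0.4848]
J5: z=[-0.4613, 0.1749, -0.8698] o=[0.2212, 1.4792, 0.4276] → [-0.1135, 0.0110, 0.0624, -0.4613, 0.1749, -0.8698]
q̇ = J⁺·V = [0.2790, -0.0160, -0.3530, -0.1110, -0.5470]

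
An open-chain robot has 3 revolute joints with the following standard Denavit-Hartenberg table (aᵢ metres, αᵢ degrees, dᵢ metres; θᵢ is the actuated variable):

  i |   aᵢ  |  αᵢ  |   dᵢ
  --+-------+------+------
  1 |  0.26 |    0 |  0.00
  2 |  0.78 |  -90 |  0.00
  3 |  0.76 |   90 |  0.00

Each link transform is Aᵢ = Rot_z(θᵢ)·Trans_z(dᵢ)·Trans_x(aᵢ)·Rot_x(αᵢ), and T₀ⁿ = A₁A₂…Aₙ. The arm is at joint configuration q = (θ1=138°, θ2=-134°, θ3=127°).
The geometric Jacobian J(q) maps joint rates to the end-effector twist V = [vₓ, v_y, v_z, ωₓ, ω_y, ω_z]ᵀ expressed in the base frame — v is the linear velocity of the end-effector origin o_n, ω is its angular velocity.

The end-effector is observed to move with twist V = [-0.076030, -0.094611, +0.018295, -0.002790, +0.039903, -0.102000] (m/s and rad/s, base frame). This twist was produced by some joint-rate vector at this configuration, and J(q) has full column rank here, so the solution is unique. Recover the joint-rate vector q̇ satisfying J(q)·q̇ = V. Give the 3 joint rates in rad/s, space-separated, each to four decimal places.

0.3110 -0.4130 0.0400

o_n = [0.1286, 0.1965, -0.6070]
J₁: ẑ×o_n = [-0.1965, 0.1286, 0.0000], ω = ẑ
J2: z=[0.0000, 0.0000, 1.0000] o=[-0.1932, 0.1740, 0.0000] → [-0.0225, 0.3218, 0.0000, 0.0000, 0.0000, 1.0000]
J3: z=[-0.0698, 0.9976, 0.0000] o=[0.5849, 0.2284, 0.0000] → [-0.6055, -0.0423, 0.4574, -0.0698, 0.9976, 0.0000]
q̇ = J⁺·V = [0.3110, -0.4130, 0.0400]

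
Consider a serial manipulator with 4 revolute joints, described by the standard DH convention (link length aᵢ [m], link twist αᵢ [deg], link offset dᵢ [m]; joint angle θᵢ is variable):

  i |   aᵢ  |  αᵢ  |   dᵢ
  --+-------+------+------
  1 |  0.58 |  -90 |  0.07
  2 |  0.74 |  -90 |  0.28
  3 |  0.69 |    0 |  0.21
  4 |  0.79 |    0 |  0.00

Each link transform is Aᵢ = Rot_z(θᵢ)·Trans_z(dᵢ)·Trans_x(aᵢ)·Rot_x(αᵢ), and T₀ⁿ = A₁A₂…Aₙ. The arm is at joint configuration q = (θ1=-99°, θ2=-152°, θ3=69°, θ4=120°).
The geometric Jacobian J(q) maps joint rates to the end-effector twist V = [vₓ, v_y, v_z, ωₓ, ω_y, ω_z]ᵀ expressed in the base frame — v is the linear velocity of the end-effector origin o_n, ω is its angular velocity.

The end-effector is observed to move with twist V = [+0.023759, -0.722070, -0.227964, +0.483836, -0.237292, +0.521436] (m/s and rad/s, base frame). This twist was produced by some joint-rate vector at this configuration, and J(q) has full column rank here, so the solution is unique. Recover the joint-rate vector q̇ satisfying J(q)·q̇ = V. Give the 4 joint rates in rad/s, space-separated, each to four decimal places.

0.2230 0.5150 0.9620 -0.6240

o_n = [-0.3152, -0.4521, 0.3526]
J₁: ẑ×o_n = [0.4521, -0.3152, 0.0000], ω = ẑ
J2: z=[0.9877, -0.1564, 0.0000] o=[-0.0907, -0.5729, 0.0700] → [-0.0442, -0.2791, 0.0842, 0.9877, -0.1564, 0.0000]
J3: z=[-0.0734, -0.4637, 0.8829] o=[0.2880, 0.0287, 0.4174] → [0.4545, -0.5374, -0.2444, -0.0734, -0.4637, 0.8829]
J4: z=[-0.0734, -0.4637, 0.8829] o=[-0.3295, 0.2477, 0.7189] → [0.7877, -0.0143, 0.0580, -0.0734, -0.4637, 0.8829]
q̇ = J⁺·V = [0.2230, 0.5150, 0.9620, -0.6240]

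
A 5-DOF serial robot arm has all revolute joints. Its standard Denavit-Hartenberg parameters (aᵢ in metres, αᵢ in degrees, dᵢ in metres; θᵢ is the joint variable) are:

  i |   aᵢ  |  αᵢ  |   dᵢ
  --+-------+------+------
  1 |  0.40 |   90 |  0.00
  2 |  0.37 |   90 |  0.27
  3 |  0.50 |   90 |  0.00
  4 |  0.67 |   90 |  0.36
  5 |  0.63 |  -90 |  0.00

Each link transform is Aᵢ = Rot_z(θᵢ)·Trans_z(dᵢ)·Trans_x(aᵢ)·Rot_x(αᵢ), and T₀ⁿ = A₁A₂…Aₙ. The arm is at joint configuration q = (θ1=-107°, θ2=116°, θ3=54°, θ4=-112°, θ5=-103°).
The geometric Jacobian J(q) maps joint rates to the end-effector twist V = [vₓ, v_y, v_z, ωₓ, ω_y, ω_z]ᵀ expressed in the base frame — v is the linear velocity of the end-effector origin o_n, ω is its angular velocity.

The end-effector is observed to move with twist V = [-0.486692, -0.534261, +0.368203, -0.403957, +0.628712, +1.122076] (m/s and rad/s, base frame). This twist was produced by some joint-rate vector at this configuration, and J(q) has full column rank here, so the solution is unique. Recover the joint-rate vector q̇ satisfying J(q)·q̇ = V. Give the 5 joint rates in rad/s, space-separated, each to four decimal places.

o_n = [-0.5790, 0.3760, 0.0928]
J₁: ẑ×o_n = [-0.3760, -0.5790, 0.0000], ω = ẑ
J2: z=[-0.9563, 0.2924, 0.0000] o=[-0.1169, -0.3825, 0.0000] → [0.0271, 0.0888, -0.5903, -0.9563, 0.2924, 0.0000]
J3: z=[-0.2628, -0.8595, 0.4384] o=[-0.3277, -0.1485, 0.3326] → [-0.0239, -0.1731, -0.3538, -0.2628, -0.8595, 0.4384]
J4: z=[0.6658, 0.1673, 0.7271] o=[-0.6769, 0.0930, 0.5967] → [-0.2900, 0.4066, 0.1720, 0.6658, 0.1673, 0.7271]
J5: z=[0.5490, -0.7698, -0.3256] o=[-0.0987, 0.5660, 0.4536] → [0.2158, 0.3544, -0.4740, 0.5490, -0.7698, -0.3256]
q̇ = J⁺·V = [0.5610, 0.0830, 0.1410, 0.2930, -0.8790]

0.5610 0.0830 0.1410 0.2930 -0.8790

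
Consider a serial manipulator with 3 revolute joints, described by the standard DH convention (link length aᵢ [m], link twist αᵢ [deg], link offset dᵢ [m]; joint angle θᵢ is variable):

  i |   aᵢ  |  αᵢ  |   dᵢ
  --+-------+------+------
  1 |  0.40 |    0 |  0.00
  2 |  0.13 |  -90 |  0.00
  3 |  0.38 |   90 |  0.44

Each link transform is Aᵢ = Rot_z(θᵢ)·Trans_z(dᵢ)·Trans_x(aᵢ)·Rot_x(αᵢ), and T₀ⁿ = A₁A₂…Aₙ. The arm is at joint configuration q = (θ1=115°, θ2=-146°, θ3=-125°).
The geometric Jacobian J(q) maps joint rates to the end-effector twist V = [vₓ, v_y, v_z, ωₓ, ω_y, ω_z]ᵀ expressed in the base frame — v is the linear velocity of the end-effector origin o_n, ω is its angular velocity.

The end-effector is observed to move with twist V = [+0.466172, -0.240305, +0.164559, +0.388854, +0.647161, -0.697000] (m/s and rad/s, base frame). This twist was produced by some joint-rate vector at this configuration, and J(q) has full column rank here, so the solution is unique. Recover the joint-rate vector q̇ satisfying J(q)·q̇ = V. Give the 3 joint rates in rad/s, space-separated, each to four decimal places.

o_n = [-0.0178, 0.7850, 0.3113]
J₁: ẑ×o_n = [-0.7850, -0.0178, 0.0000], ω = ẑ
J2: z=[0.0000, 0.0000, 1.0000] o=[-0.1690, 0.3625, 0.0000] → [-0.4225, 0.1512, 0.0000, 0.0000, 0.0000, 1.0000]
J3: z=[0.5150, 0.8572, 0.0000] o=[-0.0576, 0.2956, 0.0000] → [0.2668, -0.1603, 0.2180, 0.5150, 0.8572, 0.0000]
q̇ = J⁺·V = [0.0820, -0.7790, 0.7550]

0.0820 -0.7790 0.7550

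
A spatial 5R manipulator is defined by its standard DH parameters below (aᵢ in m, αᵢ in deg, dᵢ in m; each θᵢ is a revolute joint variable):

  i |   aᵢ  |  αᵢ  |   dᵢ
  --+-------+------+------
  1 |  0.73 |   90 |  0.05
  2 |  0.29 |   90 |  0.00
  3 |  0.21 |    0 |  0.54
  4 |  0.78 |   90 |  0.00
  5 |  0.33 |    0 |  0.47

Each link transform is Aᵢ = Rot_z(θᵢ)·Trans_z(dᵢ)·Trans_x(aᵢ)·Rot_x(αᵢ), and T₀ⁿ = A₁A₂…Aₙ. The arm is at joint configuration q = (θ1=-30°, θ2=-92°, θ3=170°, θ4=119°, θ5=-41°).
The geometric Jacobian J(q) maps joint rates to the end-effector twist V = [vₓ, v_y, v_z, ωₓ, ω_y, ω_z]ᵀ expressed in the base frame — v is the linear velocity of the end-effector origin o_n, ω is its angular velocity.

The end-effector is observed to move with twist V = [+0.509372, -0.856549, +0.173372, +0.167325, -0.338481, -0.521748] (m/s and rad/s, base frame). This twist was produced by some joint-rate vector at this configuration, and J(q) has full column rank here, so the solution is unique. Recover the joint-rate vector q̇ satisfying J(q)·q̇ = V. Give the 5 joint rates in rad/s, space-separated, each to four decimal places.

o_n = [0.8978, 0.7398, 0.0875]
J₁: ẑ×o_n = [-0.7398, 0.8978, 0.0000], ω = ẑ
J2: z=[-0.5000, -0.8660, 0.0000] o=[0.6322, -0.3650, 0.0500] → [-0.0324, 0.0187, -0.3224, -0.5000, -0.8660, 0.0000]
J3: z=[-0.8655, 0.4997, 0.0349] o=[0.6234, -0.3599, -0.2398] → [0.1252, 0.2928, -1.0889, -0.8655, 0.4997, 0.0349]
J4: z=[-0.8655, 0.4997, 0.0349] o=[0.1441, -0.1253, -0.0143] → [0.0207, 0.1144, -1.1253, -0.8655, 0.4997, 0.0349]
J5: z=[0.1914, 0.2655, 0.9449] o=[0.5052, 0.5178, -0.2681] → [-0.1153, 0.3030, -0.0618, 0.1914, 0.2655, 0.9449]
q̇ = J⁺·V = [-0.8930, 0.3410, -0.8360, 0.5350, 0.4040]

-0.8930 0.3410 -0.8360 0.5350 0.4040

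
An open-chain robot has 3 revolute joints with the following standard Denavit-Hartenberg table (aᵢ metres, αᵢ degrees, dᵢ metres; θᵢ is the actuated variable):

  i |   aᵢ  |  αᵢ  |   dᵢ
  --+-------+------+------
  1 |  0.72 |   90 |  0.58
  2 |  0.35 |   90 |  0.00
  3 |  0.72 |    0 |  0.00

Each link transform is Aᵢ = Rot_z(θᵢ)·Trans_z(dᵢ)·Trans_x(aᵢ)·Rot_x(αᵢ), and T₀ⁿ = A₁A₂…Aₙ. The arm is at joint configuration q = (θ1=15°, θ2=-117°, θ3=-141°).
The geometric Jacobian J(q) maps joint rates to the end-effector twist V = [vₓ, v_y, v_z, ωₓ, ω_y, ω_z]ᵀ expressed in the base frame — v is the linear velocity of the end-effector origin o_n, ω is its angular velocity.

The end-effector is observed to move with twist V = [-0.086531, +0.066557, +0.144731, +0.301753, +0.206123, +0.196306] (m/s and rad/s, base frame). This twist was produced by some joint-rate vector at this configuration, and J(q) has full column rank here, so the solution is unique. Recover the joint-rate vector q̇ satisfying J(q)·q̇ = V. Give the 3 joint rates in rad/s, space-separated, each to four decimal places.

o_n = [0.6701, 0.6486, 0.7667]
J₁: ẑ×o_n = [-0.6486, 0.6701, 0.0000], ω = ẑ
J2: z=[0.2588, -0.9659, 0.0000] o=[0.6955, 0.1863, 0.5800] → [-0.1803, -0.0483, 0.0951, 0.2588, -0.9659, 0.0000]
J3: z=[-0.8606, -0.2306, 0.4540] o=[0.5420, 0.1452, 0.2681] → [-0.3435, 0.4872, -0.4037, -0.8606, -0.2306, 0.4540]
q̇ = J⁺·V = [0.3720, -0.1210, -0.3870]

0.3720 -0.1210 -0.3870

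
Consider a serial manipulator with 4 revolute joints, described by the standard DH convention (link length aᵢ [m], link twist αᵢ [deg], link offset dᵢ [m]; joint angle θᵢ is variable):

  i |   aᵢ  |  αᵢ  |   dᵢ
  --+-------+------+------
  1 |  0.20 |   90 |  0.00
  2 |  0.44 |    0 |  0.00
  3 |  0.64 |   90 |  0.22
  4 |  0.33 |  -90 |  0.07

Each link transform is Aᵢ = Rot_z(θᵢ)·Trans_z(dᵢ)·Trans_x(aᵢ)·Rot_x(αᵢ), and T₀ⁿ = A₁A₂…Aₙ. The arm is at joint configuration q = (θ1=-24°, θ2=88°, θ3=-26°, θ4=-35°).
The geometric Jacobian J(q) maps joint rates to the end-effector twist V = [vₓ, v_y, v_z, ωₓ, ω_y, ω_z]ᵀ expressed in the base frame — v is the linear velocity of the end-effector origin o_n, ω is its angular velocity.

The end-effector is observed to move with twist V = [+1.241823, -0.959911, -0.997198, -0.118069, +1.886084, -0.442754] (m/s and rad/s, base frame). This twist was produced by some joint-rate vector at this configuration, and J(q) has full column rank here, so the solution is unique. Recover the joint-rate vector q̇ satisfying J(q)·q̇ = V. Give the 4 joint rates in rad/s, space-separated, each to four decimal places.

o_n = [0.6311, -0.3146, 1.2106]
J₁: ẑ×o_n = [0.3146, 0.6311, -0.0000], ω = ẑ
J2: z=[-0.4067, -0.9135, 0.0000] o=[0.1827, -0.0813, 0.0000] → [-1.1060, 0.4924, 0.5045, -0.4067, -0.9135, 0.0000]
J3: z=[-0.4067, -0.9135, 0.0000] o=[0.1967, -0.0876, 0.4397] → [-0.7043, 0.3136, 0.4892, -0.4067, -0.9135, 0.0000]
J4: z=[0.8066, -0.3591, -0.4695] o=[0.3817, -0.4108, 1.0048] → [-0.0288, -0.2831, 0.1671, 0.8066, -0.3591, -0.4695]
q̇ = J⁺·V = [-0.9080, -0.7950, -0.8800, -0.9910]

-0.9080 -0.7950 -0.8800 -0.9910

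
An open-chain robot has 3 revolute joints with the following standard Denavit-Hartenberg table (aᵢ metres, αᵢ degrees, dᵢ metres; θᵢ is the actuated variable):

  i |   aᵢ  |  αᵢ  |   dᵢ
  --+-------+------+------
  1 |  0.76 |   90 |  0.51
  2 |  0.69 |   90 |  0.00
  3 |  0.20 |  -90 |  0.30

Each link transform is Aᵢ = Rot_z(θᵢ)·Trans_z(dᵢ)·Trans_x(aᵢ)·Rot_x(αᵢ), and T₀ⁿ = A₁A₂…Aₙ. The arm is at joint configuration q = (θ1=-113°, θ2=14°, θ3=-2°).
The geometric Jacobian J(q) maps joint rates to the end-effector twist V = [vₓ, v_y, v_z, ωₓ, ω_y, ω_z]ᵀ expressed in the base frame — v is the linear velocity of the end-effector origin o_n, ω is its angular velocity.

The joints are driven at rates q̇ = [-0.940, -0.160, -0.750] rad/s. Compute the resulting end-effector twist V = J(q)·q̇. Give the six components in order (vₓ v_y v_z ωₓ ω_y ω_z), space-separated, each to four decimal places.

-1.3254 0.5742 -0.1510 0.2182 0.1045 -0.2123

o_n = [-0.6563, -1.5639, 0.4342]
J₁: ẑ×o_n = [1.5639, -0.6563, 0.0000], ω = ẑ
J2: z=[-0.9205, 0.3907, 0.0000] o=[-0.2970, -0.6996, 0.5100] → [-0.0296, -0.0698, 0.9360, -0.9205, 0.3907, 0.0000]
J3: z=[-0.0945, -0.2227, -0.9703] o=[-0.5586, -1.3159, 0.6769] → [-0.1866, 0.0719, 0.0017, -0.0945, -0.2227, -0.9703]
V = J·q̇ = [-1.3254, 0.5742, -0.1510, 0.2182, 0.1045, -0.2123]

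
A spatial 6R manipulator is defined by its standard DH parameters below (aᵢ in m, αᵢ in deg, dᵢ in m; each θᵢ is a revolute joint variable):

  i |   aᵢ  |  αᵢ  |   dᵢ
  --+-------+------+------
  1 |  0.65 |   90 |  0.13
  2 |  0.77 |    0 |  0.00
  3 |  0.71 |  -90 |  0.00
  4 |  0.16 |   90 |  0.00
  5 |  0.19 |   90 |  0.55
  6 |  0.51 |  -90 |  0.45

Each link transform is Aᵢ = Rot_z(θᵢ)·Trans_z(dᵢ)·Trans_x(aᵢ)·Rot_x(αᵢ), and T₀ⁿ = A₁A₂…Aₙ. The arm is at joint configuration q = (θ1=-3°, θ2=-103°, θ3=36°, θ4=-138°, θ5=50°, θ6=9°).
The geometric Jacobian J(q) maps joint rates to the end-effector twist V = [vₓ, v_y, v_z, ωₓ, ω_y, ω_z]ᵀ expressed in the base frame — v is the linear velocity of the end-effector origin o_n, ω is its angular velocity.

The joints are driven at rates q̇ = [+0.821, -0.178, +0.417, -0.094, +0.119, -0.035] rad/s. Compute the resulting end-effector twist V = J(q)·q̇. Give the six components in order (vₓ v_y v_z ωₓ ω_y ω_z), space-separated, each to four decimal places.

0.0136 0.5515 0.0679 -0.0960 -0.1278 0.8480

o_n = [0.5269, -0.1959, -0.1410]
J₁: ẑ×o_n = [0.1959, 0.5269, -0.0000], ω = ẑ
J2: z=[-0.0523, -0.9986, 0.0000] o=[0.6491, -0.0340, 0.1300] → [0.2706, -0.0142, -0.1136, -0.0523, -0.9986, 0.0000]
J3: z=[-0.0523, -0.9986, 0.0000] o=[0.4761, -0.0250, -0.6203] → [-0.4786, 0.0251, 0.0596, -0.0523, -0.9986, 0.0000]
J4: z=[0.9192, -0.0482, 0.3907] o=[0.7532, -0.0395, -1.2738] → [0.0066, -1.1298, -0.1547, 0.9192, -0.0482, 0.3907]
J5: z=[-0.2222, 0.7558, 0.6159] o=[0.7012, -0.1440, -1.1644] → [0.8055, 0.1200, 0.1433, -0.2222, 0.7558, 0.6159]
J6: z=[-0.8398, -0.4693, 0.2729] o=[0.6731, 0.1850, -0.6852] → [-0.1514, 0.4171, 0.2513, -0.8398, -0.4693, 0.2729]
V = J·q̇ = [0.0136, 0.5515, 0.0679, -0.0960, -0.1278, 0.8480]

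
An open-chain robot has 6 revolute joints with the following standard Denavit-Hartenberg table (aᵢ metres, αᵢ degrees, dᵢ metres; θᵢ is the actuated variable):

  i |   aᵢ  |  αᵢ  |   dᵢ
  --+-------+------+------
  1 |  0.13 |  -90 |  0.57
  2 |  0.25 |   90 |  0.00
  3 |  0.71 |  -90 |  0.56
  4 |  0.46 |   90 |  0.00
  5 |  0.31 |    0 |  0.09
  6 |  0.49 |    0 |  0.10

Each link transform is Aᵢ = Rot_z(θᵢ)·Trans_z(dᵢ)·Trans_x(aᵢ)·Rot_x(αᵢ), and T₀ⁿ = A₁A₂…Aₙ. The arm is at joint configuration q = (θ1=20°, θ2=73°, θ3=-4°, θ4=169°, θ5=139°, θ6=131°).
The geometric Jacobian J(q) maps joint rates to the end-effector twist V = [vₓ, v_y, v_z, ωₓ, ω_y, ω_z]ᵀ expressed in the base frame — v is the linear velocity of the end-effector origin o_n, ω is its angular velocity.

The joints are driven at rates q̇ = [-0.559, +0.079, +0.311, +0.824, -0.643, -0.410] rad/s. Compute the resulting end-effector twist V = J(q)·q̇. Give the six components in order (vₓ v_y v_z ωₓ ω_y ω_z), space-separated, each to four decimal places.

0.0970 -0.0488 -0.2623 0.8561 1.2853 -0.0292

o_n = [0.7362, -0.0752, -0.0536]
J₁: ẑ×o_n = [0.0752, 0.7362, -0.0000], ω = ẑ
J2: z=[-0.3420, 0.9397, 0.0000] o=[0.1222, 0.0445, 0.5700] → [-0.5860, -0.2133, -0.5361, -0.3420, 0.9397, 0.0000]
J3: z=[0.8986, 0.3271, 0.2924] o=[0.1908, 0.0695, 0.3309] → [-0.0835, 0.5050, -0.3084, 0.8986, 0.3271, 0.2924]
J4: z=[-0.3220, 0.9444, -0.0667] o=[0.9056, 0.2769, -0.1827] → [0.0984, 0.0529, 0.2733, -0.3220, 0.9444, -0.0667]
J5: z=[-0.8253, -0.3145, -0.4690] o=[0.6922, 0.2328, 0.2224] → [-0.0576, -0.2485, 0.2680, -0.8253, -0.3145, -0.4690]
J6: z=[-0.8253, -0.3145, -0.4690] o=[0.6610, 0.4190, -0.0394] → [-0.2273, -0.0470, 0.4315, -0.8253, -0.3145, -0.4690]
V = J·q̇ = [0.0970, -0.0488, -0.2623, 0.8561, 1.2853, -0.0292]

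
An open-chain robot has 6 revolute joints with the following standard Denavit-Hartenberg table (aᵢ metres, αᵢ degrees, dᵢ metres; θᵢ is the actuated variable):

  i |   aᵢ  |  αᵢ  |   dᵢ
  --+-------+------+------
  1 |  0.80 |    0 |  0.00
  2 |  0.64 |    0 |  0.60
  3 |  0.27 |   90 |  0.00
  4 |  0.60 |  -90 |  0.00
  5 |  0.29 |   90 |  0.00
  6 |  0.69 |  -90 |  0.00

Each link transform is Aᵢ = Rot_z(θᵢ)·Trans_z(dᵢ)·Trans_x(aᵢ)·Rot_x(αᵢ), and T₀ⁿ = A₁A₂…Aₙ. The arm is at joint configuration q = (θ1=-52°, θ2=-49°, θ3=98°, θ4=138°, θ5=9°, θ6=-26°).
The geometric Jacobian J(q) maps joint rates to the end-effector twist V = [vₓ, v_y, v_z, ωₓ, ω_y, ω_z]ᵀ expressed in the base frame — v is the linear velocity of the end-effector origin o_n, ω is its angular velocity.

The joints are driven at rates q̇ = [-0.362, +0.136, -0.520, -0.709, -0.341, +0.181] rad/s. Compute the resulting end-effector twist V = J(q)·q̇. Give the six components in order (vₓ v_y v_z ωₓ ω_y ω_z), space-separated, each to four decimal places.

0.4635 -0.0135 0.6315 0.2346 0.5187 -0.4736

o_n = [-0.2628, -1.0829, 1.8278]
J₁: ẑ×o_n = [1.0829, -0.2628, 0.0000], ω = ẑ
J2: z=[0.0000, 0.0000, 1.0000] o=[0.4925, -0.6304, 0.0000] → [0.4525, -0.7553, 0.0000, 0.0000, 0.0000, 1.0000]
J3: z=[0.0000, 0.0000, 1.0000] o=[0.3704, -1.2587, 0.6000] → [-0.1758, -0.6332, 0.0000, 0.0000, 0.0000, 1.0000]
J4: z=[-0.0523, -0.9986, 0.0000] o=[0.6400, -1.2728, 0.6000] → [-1.2261, 0.0643, -0.9116, -0.0523, -0.9986, 0.0000]
J5: z=[-0.6682, 0.0350, -0.7431] o=[0.1948, -1.2494, 1.0015] → [0.1527, 0.8922, -0.0953, -0.6682, 0.0350, -0.7431]
J6: z=[-0.1678, -0.9803, 0.1047] o=[-0.0154, -1.1930, 1.1931] → [-0.6336, 0.0806, -0.2610, -0.1678, -0.9803, 0.1047]
V = J·q̇ = [0.4635, -0.0135, 0.6315, 0.2346, 0.5187, -0.4736]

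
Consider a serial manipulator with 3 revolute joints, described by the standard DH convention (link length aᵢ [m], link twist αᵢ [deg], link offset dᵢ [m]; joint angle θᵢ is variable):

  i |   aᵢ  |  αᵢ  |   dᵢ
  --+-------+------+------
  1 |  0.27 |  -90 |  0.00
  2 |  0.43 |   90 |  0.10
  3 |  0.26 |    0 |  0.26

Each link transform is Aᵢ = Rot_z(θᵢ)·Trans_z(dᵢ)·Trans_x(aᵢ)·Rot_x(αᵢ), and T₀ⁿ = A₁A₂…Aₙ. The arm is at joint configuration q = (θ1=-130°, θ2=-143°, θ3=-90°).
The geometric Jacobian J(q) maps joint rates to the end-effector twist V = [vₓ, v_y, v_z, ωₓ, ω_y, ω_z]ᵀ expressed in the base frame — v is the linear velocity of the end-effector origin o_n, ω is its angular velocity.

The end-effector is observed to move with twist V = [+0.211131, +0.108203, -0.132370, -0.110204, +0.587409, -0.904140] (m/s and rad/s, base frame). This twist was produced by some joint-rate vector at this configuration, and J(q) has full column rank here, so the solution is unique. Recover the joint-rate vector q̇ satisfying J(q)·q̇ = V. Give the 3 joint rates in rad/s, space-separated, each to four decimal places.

o_n = [0.0252, 0.2789, 0.0511]
J₁: ẑ×o_n = [-0.2789, 0.0252, 0.0000], ω = ẑ
J2: z=[0.7660, -0.6428, 0.0000] o=[-0.1736, -0.2068, 0.0000] → [-0.0329, -0.0392, 0.4999, 0.7660, -0.6428, 0.0000]
J3: z=[0.3868, 0.4610, -0.7986] o=[0.1238, -0.0080, 0.2588] → [0.1335, 0.1591, 0.1565, 0.3868, 0.4610, -0.7986]
q̇ = J⁺·V = [-0.4010, -0.4620, 0.6300]

-0.4010 -0.4620 0.6300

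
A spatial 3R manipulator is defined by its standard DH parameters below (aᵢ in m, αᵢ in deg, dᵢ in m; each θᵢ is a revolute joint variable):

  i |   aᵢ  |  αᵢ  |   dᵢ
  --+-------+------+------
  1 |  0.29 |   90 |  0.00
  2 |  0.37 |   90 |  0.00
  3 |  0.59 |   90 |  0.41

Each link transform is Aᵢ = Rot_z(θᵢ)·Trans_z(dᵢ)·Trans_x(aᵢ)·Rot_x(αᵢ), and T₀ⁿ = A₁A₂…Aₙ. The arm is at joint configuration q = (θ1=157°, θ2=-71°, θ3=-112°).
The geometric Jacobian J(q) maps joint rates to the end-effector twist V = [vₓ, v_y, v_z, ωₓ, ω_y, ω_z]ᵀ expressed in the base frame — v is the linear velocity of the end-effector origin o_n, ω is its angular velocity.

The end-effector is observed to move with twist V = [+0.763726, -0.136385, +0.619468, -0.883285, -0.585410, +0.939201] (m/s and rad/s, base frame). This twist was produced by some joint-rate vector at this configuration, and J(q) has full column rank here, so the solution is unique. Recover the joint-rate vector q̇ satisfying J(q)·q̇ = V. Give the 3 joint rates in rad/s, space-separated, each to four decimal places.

o_n = [-0.1685, -0.5228, -0.2743]
J₁: ẑ×o_n = [0.5228, -0.1685, 0.0000], ω = ẑ
J2: z=[0.3907, 0.9205, 0.0000] o=[-0.2669, 0.1133, 0.0000] → [-0.2525, 0.1072, -0.3392, 0.3907, 0.9205, 0.0000]
J3: z=[0.8704, -0.3694, -0.3256] o=[-0.3778, 0.1604, -0.3498] → [-0.2503, -0.1339, -0.5172, 0.8704, -0.3694, -0.3256]
q̇ = J⁺·V = [0.7380, -0.8840, -0.6180]

0.7380 -0.8840 -0.6180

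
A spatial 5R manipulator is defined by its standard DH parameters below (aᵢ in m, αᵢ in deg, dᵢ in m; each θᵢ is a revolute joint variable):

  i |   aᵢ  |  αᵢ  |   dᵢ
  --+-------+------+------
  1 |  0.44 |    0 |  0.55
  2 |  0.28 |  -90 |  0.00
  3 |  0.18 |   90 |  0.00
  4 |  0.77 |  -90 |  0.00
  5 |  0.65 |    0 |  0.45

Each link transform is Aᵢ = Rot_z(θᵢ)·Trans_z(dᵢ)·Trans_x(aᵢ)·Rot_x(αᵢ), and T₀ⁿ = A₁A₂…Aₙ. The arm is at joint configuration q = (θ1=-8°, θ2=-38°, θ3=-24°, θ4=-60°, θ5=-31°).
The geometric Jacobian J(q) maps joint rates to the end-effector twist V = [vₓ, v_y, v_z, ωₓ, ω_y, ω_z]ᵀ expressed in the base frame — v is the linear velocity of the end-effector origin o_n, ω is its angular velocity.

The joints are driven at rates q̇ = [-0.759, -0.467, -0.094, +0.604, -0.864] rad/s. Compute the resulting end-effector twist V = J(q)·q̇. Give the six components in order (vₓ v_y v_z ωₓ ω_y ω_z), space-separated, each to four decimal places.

-1.2426 -0.0580 0.7011 -1.0239 0.3030 -0.9786

o_n = [0.6534, -1.6173, 1.3575]
J₁: ẑ×o_n = [1.6173, 0.6534, -0.0000], ω = ẑ
J2: z=[0.0000, 0.0000, 1.0000] o=[0.4357, -0.0612, 0.5500] → [1.5560, 0.2176, -0.0000, 0.0000, 0.0000, 1.0000]
J3: z=[0.7193, 0.6947, 0.0000] o=[0.6302, -0.2627, 0.5500] → [0.5609, -0.5808, -0.9905, 0.7193, 0.6947, 0.0000]
J4: z=[-0.2825, 0.2926, 0.9135] o=[0.7445, -0.3809, 0.6232] → [1.3443, 0.1242, 0.3760, -0.2825, 0.2926, 0.9135]
J5: z=[0.9093, -0.2218, 0.3522] o=[0.5091, -1.0972, 0.7798] → [0.0551, -0.4744, -0.4409, 0.9093, -0.2218, 0.3522]
V = J·q̇ = [-1.2426, -0.0580, 0.7011, -1.0239, 0.3030, -0.9786]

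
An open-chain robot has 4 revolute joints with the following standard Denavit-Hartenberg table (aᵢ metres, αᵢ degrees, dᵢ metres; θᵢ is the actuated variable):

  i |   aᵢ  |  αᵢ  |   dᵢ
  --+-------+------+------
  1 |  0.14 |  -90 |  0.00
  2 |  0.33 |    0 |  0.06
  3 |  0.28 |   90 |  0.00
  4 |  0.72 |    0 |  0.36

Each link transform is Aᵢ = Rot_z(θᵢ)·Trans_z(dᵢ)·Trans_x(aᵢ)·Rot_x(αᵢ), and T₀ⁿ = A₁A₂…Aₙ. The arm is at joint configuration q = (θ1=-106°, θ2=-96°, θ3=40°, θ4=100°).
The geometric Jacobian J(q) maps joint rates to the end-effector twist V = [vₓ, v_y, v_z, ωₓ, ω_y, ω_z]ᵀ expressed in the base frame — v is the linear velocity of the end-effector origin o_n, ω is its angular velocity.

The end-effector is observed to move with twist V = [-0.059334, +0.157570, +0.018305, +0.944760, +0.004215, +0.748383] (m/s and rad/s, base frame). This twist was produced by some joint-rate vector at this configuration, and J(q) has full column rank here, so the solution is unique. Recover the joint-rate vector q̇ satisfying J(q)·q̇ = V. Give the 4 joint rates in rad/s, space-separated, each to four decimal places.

0.5700 0.3980 0.5090 0.3190

o_n = [0.7686, -0.1098, 0.6580]
J₁: ẑ×o_n = [0.1098, 0.7686, -0.0000], ω = ẑ
J2: z=[0.9613, -0.2756, 0.0000] o=[-0.0386, -0.1346, 0.0000] → [-0.1814, -0.6325, 0.2463, 0.9613, -0.2756, 0.0000]
J3: z=[0.9613, -0.2756, 0.0000] o=[0.0286, -0.1180, 0.3282] → [-0.0909, -0.3170, 0.2118, 0.9613, -0.2756, 0.0000]
J4: z=[0.2285, 0.7969, 0.5592] o=[-0.0146, -0.2685, 0.5603] → [-0.0109, 0.4156, -0.5878, 0.2285, 0.7969, 0.5592]
q̇ = J⁺·V = [0.5700, 0.3980, 0.5090, 0.3190]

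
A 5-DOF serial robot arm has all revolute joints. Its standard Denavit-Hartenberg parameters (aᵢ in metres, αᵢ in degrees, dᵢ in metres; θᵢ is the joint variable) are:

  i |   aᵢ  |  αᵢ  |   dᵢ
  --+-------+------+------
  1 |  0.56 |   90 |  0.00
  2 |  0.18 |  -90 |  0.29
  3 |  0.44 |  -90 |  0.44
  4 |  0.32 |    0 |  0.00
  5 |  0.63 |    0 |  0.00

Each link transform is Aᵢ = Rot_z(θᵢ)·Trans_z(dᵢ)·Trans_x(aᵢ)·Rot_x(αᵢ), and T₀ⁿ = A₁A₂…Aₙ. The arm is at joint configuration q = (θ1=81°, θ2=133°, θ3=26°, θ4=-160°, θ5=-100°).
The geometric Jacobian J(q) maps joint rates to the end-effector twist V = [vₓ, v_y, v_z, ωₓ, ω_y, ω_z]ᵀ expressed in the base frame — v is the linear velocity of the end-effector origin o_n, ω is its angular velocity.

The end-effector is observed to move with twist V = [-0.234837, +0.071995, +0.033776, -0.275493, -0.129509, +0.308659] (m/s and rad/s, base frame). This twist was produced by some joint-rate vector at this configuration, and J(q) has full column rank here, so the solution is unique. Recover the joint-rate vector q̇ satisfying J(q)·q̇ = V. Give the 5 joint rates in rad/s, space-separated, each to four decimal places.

o_n = [0.3471, 0.4217, 0.1997]
J₁: ẑ×o_n = [-0.4217, 0.3471, 0.0000], ω = ẑ
J2: z=[0.9877, -0.1564, 0.0000] o=[0.0876, 0.5531, 0.0000] → [-0.0312, -0.1972, -0.0892, 0.9877, -0.1564, 0.0000]
J3: z=[-0.1144, -0.7223, -0.6820] o=[0.3548, 0.3865, 0.1316] → [-0.0251, 0.0130, -0.0096, -0.1144, -0.7223, -0.6820]
J4: z=[-0.8410, 0.4359, -0.3206] o=[0.0718, -0.1676, 0.1208] → [0.2233, -0.0219, -0.6156, -0.8410, 0.4359, -0.3206]
J5: z=[-0.8410, 0.4359, -0.3206] o=[0.2183, -0.0852, -0.1515] → [0.3156, 0.2541, -0.4824, -0.8410, 0.4359, -0.3206]
q̇ = J⁺·V = [0.3980, -0.3570, 0.1860, 0.3960, -0.5130]

0.3980 -0.3570 0.1860 0.3960 -0.5130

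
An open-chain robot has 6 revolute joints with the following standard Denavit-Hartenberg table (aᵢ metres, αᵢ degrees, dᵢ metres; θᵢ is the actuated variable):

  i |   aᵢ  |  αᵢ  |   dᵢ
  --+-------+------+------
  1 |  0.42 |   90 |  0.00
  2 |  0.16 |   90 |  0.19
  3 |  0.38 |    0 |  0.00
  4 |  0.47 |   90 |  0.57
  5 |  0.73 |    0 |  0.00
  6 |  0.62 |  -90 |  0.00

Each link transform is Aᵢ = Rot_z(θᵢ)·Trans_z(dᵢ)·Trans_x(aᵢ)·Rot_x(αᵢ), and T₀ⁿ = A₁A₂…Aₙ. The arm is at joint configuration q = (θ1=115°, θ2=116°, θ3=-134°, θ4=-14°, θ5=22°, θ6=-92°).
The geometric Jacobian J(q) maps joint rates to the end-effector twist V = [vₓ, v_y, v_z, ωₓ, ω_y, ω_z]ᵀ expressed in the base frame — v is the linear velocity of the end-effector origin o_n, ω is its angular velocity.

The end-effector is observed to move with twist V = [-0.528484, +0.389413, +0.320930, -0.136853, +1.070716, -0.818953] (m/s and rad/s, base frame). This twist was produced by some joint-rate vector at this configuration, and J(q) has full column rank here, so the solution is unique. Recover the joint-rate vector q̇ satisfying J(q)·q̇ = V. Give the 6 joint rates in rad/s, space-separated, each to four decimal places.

-0.8140 -0.4000 0.1950 0.7270 0.5780 0.2810

o_n = [-1.2375, 0.7527, -1.0149]
J₁: ẑ×o_n = [-0.7527, -1.2375, 0.0000], ω = ẑ
J2: z=[0.9063, 0.4226, 0.0000] o=[-0.1775, 0.3806, 0.0000] → [-0.4289, 0.9198, 0.7852, 0.9063, 0.4226, 0.0000]
J3: z=[-0.3798, 0.8146, 0.4384] o=[0.0243, 0.3974, 0.1438] → [-1.0996, -0.9933, 0.8929, -0.3798, 0.8146, 0.4384]
J4: z=[-0.3798, 0.8146, 0.4384] o=[-0.2723, 0.3867, -0.0934] → [-0.9110, -0.7731, 0.6472, -0.3798, 0.8146, 0.4384]
J5: z=[0.6704, 0.5689, -0.4763] o=[-0.7884, 0.9041, -0.2018] → [-0.5347, 0.7590, 0.1540, 0.6704, 0.5689, -0.4763]
J6: z=[0.6704, 0.5689, -0.4763] o=[-1.3237, 1.2034, -0.5978] → [-0.4519, 0.2386, -0.3511, 0.6704, 0.5689, -0.4763]
q̇ = J⁺·V = [-0.8140, -0.4000, 0.1950, 0.7270, 0.5780, 0.2810]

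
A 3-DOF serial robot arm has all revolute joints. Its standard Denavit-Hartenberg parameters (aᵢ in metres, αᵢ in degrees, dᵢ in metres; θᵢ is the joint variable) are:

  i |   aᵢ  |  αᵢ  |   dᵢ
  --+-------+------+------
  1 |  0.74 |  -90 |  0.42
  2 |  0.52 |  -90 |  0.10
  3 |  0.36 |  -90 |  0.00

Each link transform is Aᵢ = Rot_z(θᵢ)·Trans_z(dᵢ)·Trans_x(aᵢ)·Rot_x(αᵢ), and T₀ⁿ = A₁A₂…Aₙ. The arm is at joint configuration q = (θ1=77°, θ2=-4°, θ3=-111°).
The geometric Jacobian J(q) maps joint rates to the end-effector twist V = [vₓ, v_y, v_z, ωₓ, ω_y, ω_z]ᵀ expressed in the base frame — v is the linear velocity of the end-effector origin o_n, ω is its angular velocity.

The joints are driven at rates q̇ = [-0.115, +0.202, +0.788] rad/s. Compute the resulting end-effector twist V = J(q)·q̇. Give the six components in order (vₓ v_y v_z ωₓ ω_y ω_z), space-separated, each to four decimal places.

o_n = [-0.1707, 1.1992, 0.4473]
J₁: ẑ×o_n = [-1.1992, -0.1707, 0.0000], ω = ẑ
J2: z=[-0.9744, 0.2250, 0.0000] o=[0.1665, 0.7210, 0.4200] → [0.0061, 0.0266, -0.3900, -0.9744, 0.2250, 0.0000]
J3: z=[0.0157, 0.0680, -0.9976] o=[0.1857, 1.2490, 0.4563] → [-0.0503, 0.3557, 0.0234, 0.0157, 0.0680, -0.9976]
V = J·q̇ = [0.0995, 0.3053, -0.0603, -0.1845, 0.0990, -0.9011]

0.0995 0.3053 -0.0603 -0.1845 0.0990 -0.9011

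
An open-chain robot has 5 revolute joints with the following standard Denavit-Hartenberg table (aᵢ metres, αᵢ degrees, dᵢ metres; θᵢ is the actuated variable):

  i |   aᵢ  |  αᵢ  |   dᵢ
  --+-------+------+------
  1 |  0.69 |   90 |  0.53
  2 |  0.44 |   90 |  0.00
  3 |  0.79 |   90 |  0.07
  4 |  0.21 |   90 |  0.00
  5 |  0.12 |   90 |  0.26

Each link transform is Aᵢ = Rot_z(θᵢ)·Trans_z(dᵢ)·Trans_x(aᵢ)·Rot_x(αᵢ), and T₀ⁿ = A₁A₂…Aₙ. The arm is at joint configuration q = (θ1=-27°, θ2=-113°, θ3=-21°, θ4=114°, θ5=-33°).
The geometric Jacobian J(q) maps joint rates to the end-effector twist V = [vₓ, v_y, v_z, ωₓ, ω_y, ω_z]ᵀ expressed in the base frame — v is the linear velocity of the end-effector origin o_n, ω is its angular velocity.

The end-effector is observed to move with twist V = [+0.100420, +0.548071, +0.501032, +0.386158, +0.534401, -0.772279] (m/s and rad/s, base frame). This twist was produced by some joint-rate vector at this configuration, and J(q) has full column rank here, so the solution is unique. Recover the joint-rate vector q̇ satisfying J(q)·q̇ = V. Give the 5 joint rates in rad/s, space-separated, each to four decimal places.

o_n = [-0.0974, 0.3436, -0.4915]
J₁: ẑ×o_n = [-0.3436, -0.0974, 0.0000], ω = ẑ
J2: z=[-0.4540, -0.8910, 0.0000] o=[0.6148, -0.3133, 0.5300] → [0.9101, -0.4637, -0.9328, -0.4540, -0.8910, 0.0000]
J3: z=[-0.8202, 0.4179, 0.3907] o=[0.4616, -0.2352, 0.1250] → [-0.4838, -0.7240, -0.2411, -0.8202, 0.4179, 0.3907]
J4: z=[0.5486, 0.7683, 0.3299] o=[0.2760, 0.1771, -0.5266] → [-0.0280, -0.1424, 0.3782, 0.5486, 0.7683, 0.3299]
J5: z=[-0.4819, 0.6130, -0.6261] o=[0.1325, 0.2159, -0.3782] → [0.0106, 0.0894, 0.0794, -0.4819, 0.6130, -0.6261]
q̇ = J⁺·V = [-0.2830, -0.2710, -0.5160, 0.2080, 0.5690]

-0.2830 -0.2710 -0.5160 0.2080 0.5690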